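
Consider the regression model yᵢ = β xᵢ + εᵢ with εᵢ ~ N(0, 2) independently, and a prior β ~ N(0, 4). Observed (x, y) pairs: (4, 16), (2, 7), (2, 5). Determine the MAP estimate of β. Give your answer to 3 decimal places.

β̂_MAP = 3.592

log p(β | y) = −Σ(yᵢ − βxᵢ)²/(2·2) − β²/(2·4) + const.
Setting the derivative to zero: Σxᵢ(yᵢ − βxᵢ)/2 − β/4 = 0, so β = Σxᵢyᵢ / (Σxᵢ² + σ²/τ²).
Σxᵢyᵢ = 4·16 + 2·7 + 2·5 = 88; Σxᵢ² = 24; σ²/τ² = 0.5.
β̂_MAP = 88 / (24 + 0.5) = 88/24.5 ≈ 3.592.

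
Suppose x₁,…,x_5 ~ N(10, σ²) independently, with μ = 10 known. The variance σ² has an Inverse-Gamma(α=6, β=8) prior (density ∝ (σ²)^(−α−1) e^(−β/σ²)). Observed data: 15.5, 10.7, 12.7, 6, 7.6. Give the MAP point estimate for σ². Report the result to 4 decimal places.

σ̂²_MAP = 3.9889

Sum of squared deviations about the known mean: SS = (15.5−10)² + (10.7−10)² + (12.7−10)² + (6−10)² + (7.6−10)² = 59.79.
The Normal likelihood contributes (σ²)^(−n/2) exp(−SS/(2σ²)), so the posterior is Inverse-Gamma(α + n/2, β + SS/2) = Inverse-Gamma(8.5, 37.895).
The mode of Inverse-Gamma(a, b) is b/(a+1) = 37.895/9.5 ≈ 3.9889.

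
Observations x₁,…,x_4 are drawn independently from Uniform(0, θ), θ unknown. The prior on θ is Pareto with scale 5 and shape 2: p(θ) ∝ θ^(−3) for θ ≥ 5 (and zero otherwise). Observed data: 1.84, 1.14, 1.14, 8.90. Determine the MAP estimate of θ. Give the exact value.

The Uniform(0, θ) likelihood is θ^(−n) for θ ≥ max(xᵢ), zero otherwise. Here max(xᵢ) = 8.90.
Posterior ∝ θ^(−3) · θ^(−4) = θ^(−7) on θ ≥ max(5, 8.90) = 8.90.
This density is strictly decreasing in θ, so the posterior mode lies at the lower boundary of the support.

θ̂_MAP = 8.90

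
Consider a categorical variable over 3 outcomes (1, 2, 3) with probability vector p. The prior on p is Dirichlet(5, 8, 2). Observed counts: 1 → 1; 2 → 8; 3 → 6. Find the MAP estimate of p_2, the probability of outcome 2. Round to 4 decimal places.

MAP estimate: 0.5556

The posterior is Dirichlet(αᵢ + nᵢ) = Dirichlet(6, 16, 8).
For a Dirichlet(a₁,…,a_K) with all aᵢ > 1, the mode has j-th component (aⱼ − 1)/(Σaᵢ − K).
Here Σaᵢ = 30 and K = 3, so p_2 = (16 − 1)/(30 − 3) = 15/27 ≈ 0.5556.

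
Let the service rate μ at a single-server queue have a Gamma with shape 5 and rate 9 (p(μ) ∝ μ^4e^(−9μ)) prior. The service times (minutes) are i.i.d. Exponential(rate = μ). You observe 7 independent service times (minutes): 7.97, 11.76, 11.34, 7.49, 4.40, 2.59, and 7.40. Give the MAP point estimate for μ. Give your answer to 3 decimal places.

The Exponential(rate=μ) likelihood is ∝ μ^n e^(−μΣtᵢ). Here n = 7 and Σtᵢ = 7.97 + 11.76 + 11.34 + 7.49 + 4.40 + 2.59 + 7.40 = 52.95.
Posterior ∝ μ^4e^(−9μ) · μ^7e^(−52.95μ) = μ^11e^(−61.95μ), i.e. Gamma(12, 61.95).
Mode = (a−1)/b = 11/61.95 ≈ 0.178.

μ̂_MAP = 0.178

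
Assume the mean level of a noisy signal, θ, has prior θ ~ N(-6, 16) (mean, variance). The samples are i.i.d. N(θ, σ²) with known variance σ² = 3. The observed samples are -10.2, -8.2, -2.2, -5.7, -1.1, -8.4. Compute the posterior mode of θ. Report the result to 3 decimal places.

θ̂_MAP = -5.968

n = 6; x̄ = ((-10.2) + (-8.2) + (-2.2) + (-5.7) + (-1.1) + (-8.4))/6 = -35.8/6 = -179/30 ≈ -5.9667.
For a Normal prior and Normal likelihood with known variance, the posterior is Normal; its mode equals its mean, the precision-weighted average.
Prior precision 1/σ₀² = 1/16 = 0.0625; data precision n/σ² = 6/3 = 2.
θ̂ = (0.0625·(-6) + 2·(-179/30)) / (0.0625 + 2) = (-1477/120)/2.0625 = -2954/495 ≈ -5.968.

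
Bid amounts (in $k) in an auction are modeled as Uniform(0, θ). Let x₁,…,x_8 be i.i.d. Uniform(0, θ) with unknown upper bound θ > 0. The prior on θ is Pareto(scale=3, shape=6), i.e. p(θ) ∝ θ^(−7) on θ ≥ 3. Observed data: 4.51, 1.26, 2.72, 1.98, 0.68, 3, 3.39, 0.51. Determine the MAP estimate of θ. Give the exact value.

The Uniform(0, θ) likelihood is θ^(−n) for θ ≥ max(xᵢ), zero otherwise. Here max(xᵢ) = 4.51.
Posterior ∝ θ^(−7) · θ^(−8) = θ^(−15) on θ ≥ max(3, 4.51) = 4.51.
This density is strictly decreasing in θ, so the posterior mode lies at the lower boundary of the support.

θ̂_MAP = 4.51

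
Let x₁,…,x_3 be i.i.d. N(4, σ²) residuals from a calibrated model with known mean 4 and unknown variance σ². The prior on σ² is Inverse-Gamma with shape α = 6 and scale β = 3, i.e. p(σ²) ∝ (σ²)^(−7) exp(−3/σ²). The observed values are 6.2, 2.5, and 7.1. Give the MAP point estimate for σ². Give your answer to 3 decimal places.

σ̂²_MAP = 1.335

Sum of squared deviations about the known mean: SS = (6.2−4)² + (2.5−4)² + (7.1−4)² = 16.7.
The Normal likelihood contributes (σ²)^(−n/2) exp(−SS/(2σ²)), so the posterior is Inverse-Gamma(α + n/2, β + SS/2) = Inverse-Gamma(7.5, 11.35).
The mode of Inverse-Gamma(a, b) is b/(a+1) = 11.35/8.5 ≈ 1.335.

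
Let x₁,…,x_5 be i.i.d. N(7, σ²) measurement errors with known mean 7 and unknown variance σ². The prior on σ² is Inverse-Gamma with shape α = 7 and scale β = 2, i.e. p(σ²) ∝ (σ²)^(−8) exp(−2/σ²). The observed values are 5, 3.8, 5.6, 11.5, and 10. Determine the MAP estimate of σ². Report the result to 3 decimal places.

σ̂²_MAP = 2.355

Sum of squared deviations about the known mean: SS = (5−7)² + (3.8−7)² + (5.6−7)² + (11.5−7)² + (10−7)² = 45.45.
The Normal likelihood contributes (σ²)^(−n/2) exp(−SS/(2σ²)), so the posterior is Inverse-Gamma(α + n/2, β + SS/2) = Inverse-Gamma(9.5, 24.725).
The mode of Inverse-Gamma(a, b) is b/(a+1) = 24.725/10.5 ≈ 2.355.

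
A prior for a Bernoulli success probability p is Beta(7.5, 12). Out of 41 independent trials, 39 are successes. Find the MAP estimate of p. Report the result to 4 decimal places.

Prior: Beta(7.5, 12).
Data: 39 successes in 41 trials. The binomial likelihood contributes p^39(1−p)^2, so the posterior is Beta(7.5+39, 12+2) = Beta(46.5, 14).
For Beta(a, b) with a, b > 1 the mode is (a−1)/(a+b−2) = 45.5/58.5 ≈ 0.7778.

p̂_MAP = 0.7778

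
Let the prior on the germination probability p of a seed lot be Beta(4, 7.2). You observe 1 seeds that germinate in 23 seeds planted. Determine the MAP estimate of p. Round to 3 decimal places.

p̂_MAP = 0.124

Prior: Beta(4, 7.2).
Data: 1 success in 23 trials. The binomial likelihood contributes p(1−p)^22, so the posterior is Beta(4+1, 7.2+22) = Beta(5, 29.2).
For Beta(a, b) with a, b > 1 the mode is (a−1)/(a+b−2) = 4/32.2 ≈ 0.124.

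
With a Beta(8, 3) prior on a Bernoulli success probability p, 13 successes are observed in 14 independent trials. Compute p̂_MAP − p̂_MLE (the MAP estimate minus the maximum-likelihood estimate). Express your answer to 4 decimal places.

MAP − MLE = -0.0590

Posterior is Beta(21, 4); MAP = (21−1)/(25−2) = 20/23 ≈ 0.86957.
MLE ignores the prior: p̂_MLE = k/n = 13/14 ≈ 0.92857.
Difference = 20/23 − 13/14 = -19/322 ≈ -0.0590.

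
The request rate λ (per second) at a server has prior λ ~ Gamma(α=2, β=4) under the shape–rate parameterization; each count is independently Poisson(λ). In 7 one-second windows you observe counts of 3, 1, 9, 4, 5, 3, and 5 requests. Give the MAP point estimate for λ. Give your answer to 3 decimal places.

λ̂_MAP = 2.818

Σxᵢ = 3+1+9+4+5+3+5 = 30, with n = 7.
Posterior ∝ λe^(−4λ) · λ^30e^(−7λ) = λ^31e^(−11λ), i.e. Gamma(shape=32, rate=11).
The mode of a Gamma(a, b) with a ≥ 1 (shape–rate) is (a−1)/b = 31/11 ≈ 2.818.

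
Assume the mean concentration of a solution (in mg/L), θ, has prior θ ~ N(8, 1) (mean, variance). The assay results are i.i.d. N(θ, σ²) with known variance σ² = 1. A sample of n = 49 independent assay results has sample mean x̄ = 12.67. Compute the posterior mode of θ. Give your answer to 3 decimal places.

θ̂_MAP = 12.577

n = 49, x̄ = 12.67.
For a Normal prior and Normal likelihood with known variance, the posterior is Normal; its mode equals its mean, the precision-weighted average.
Prior precision 1/σ₀² = 1/1 = 1; data precision n/σ² = 49/1 = 49.
θ̂ = (1·8 + 49·12.67) / (1 + 49) = 628.83/50 = 12.5766 ≈ 12.577.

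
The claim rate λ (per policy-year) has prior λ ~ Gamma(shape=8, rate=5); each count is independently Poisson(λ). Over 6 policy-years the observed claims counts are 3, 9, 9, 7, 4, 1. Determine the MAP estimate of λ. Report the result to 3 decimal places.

Σxᵢ = 3+9+9+7+4+1 = 33, with n = 6.
Posterior ∝ λ^7e^(−5λ) · λ^33e^(−6λ) = λ^40e^(−11λ), i.e. Gamma(shape=41, rate=11).
The mode of a Gamma(a, b) with a ≥ 1 (shape–rate) is (a−1)/b = 40/11 ≈ 3.636.

λ̂_MAP = 3.636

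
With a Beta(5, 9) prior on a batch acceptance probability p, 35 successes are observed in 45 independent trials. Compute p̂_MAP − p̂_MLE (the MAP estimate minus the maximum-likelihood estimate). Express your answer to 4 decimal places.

Posterior is Beta(40, 19); MAP = (40−1)/(59−2) = 39/57 ≈ 0.68421.
MLE ignores the prior: p̂_MLE = k/n = 35/45 ≈ 0.77778.
Difference = 39/57 − 35/45 = -16/171 ≈ -0.0936.

MAP − MLE = -0.0936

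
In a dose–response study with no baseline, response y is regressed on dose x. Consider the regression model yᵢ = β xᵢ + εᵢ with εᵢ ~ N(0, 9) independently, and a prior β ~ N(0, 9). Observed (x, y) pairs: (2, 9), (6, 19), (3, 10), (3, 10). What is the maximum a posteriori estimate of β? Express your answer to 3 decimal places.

log p(β | y) = −Σ(yᵢ − βxᵢ)²/(2·9) − β²/(2·9) + const.
Setting the derivative to zero: Σxᵢ(yᵢ − βxᵢ)/9 − β/9 = 0, so β = Σxᵢyᵢ / (Σxᵢ² + σ²/τ²).
Σxᵢyᵢ = 2·9 + 6·19 + 3·10 + 3·10 = 192; Σxᵢ² = 58; σ²/τ² = 1.
β̂_MAP = 192 / (58 + 1) = 192/59 ≈ 3.254.

β̂_MAP = 3.254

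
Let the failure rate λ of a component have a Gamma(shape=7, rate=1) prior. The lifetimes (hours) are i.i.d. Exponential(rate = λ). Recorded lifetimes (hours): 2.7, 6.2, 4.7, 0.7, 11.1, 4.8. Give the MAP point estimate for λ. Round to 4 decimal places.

λ̂_MAP = 0.3846

The Exponential(rate=λ) likelihood is ∝ λ^n e^(−λΣtᵢ). Here n = 6 and Σtᵢ = 2.7 + 6.2 + 4.7 + 0.7 + 11.1 + 4.8 = 30.2.
Posterior ∝ λ^6e^(−1λ) · λ^6e^(−30.2λ) = λ^12e^(−31.2λ), i.e. Gamma(13, 31.2).
Mode = (a−1)/b = 12/31.2 ≈ 0.3846.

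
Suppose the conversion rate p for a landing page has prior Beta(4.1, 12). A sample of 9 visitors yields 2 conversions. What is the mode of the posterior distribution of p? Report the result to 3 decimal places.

p̂_MAP = 0.221

Prior: Beta(4.1, 12).
Data: 2 successes in 9 trials. The binomial likelihood contributes p^2(1−p)^7, so the posterior is Beta(4.1+2, 12+7) = Beta(6.1, 19).
For Beta(a, b) with a, b > 1 the mode is (a−1)/(a+b−2) = 5.1/23.1 ≈ 0.221.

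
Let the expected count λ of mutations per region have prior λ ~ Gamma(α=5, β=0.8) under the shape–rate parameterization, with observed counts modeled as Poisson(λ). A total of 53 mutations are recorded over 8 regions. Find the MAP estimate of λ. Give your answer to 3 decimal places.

λ̂_MAP = 6.477

Σxᵢ = 53, n = 8.
Posterior ∝ λ^4e^(−0.8λ) · λ^53e^(−8λ) = λ^57e^(−8.8λ), i.e. Gamma(shape=58, rate=8.8).
The mode of a Gamma(a, b) with a ≥ 1 (shape–rate) is (a−1)/b = 57/8.8 ≈ 6.477.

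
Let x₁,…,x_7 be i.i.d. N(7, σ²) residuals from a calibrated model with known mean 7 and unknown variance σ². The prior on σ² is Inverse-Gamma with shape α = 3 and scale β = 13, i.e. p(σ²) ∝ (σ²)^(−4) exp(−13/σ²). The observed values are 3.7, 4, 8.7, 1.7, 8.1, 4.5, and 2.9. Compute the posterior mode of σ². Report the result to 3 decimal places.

σ̂²_MAP = 6.743

Sum of squared deviations about the known mean: SS = (3.7−7)² + (4−7)² + (8.7−7)² + (1.7−7)² + (8.1−7)² + (4.5−7)² + (2.9−7)² = 75.14.
The Normal likelihood contributes (σ²)^(−n/2) exp(−SS/(2σ²)), so the posterior is Inverse-Gamma(α + n/2, β + SS/2) = Inverse-Gamma(6.5, 50.57).
The mode of Inverse-Gamma(a, b) is b/(a+1) = 50.57/7.5 ≈ 6.743.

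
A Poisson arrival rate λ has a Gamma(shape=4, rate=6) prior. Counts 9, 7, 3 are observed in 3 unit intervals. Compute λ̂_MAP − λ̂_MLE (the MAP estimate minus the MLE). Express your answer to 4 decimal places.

Σxᵢ = 19. Posterior is Gamma(23, 9); MAP = (23−1)/9 = 22/9 ≈ 2.44444.
MLE = x̄ = 19/3 ≈ 6.33333.
Difference = 22/9 − 19/3 = -35/9 ≈ -3.8889.

MAP − MLE = -3.8889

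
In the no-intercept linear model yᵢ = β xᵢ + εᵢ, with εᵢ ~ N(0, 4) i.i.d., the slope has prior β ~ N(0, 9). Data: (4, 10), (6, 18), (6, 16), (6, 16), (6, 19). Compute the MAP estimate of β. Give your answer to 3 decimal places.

β̂_MAP = 2.830

log p(β | y) = −Σ(yᵢ − βxᵢ)²/(2·4) − β²/(2·9) + const.
Setting the derivative to zero: Σxᵢ(yᵢ − βxᵢ)/4 − β/9 = 0, so β = Σxᵢyᵢ / (Σxᵢ² + σ²/τ²).
Σxᵢyᵢ = 4·10 + 6·18 + 6·16 + 6·16 + 6·19 = 454; Σxᵢ² = 160; σ²/τ² = 4/9.
β̂_MAP = 454 / (160 + 4/9) = 454/(1444/9) = 2043/722 ≈ 2.830.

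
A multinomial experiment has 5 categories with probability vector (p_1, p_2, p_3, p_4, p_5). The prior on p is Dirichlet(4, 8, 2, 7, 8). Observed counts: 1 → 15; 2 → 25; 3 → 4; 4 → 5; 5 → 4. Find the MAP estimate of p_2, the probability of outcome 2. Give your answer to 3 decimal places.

MAP estimate: 0.416

The posterior is Dirichlet(αᵢ + nᵢ) = Dirichlet(19, 33, 6, 12, 12).
For a Dirichlet(a₁,…,a_K) with all aᵢ > 1, the mode has j-th component (aⱼ − 1)/(Σaᵢ − K).
Here Σaᵢ = 82 and K = 5, so p_2 = (33 − 1)/(82 − 5) = 32/77 ≈ 0.416.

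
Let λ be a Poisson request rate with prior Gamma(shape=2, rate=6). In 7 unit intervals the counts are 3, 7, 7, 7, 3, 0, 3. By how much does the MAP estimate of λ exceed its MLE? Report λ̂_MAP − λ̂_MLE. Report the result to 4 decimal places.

Σxᵢ = 30. Posterior is Gamma(32, 13); MAP = (32−1)/13 = 31/13 ≈ 2.38462.
MLE = x̄ = 30/7 ≈ 4.28571.
Difference = 31/13 − 30/7 = -173/91 ≈ -1.9011.

MAP − MLE = -1.9011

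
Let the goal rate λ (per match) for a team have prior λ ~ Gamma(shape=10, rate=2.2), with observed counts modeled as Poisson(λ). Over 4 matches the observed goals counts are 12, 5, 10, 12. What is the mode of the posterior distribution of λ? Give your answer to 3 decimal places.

Σxᵢ = 12+5+10+12 = 39, with n = 4.
Posterior ∝ λ^9e^(−2.2λ) · λ^39e^(−4λ) = λ^48e^(−6.2λ), i.e. Gamma(shape=49, rate=6.2).
The mode of a Gamma(a, b) with a ≥ 1 (shape–rate) is (a−1)/b = 48/6.2 ≈ 7.742.

λ̂_MAP = 7.742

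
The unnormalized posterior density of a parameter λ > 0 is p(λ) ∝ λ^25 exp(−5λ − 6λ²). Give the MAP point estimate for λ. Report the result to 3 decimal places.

λ̂_MAP = 1.250

ℓ'(λ) = 25/λ − 5 − 12λ. Setting this to zero and multiplying by λ: 12λ² + 5λ − 25 = 0.
λ = (−5 + √(5² + 4·12·25)) / (2·12) = (−5 + √1225) / 24 = (−5 + 35)/24 = 5/4.
ℓ''(λ) = −25/λ² − 12 < 0, confirming a maximum.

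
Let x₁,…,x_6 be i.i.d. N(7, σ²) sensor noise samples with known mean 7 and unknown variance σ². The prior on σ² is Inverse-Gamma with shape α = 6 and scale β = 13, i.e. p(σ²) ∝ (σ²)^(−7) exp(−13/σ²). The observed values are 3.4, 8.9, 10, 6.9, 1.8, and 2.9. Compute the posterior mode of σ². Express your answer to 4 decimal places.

σ̂²_MAP = 4.7715

Sum of squared deviations about the known mean: SS = (3.4−7)² + (8.9−7)² + (10−7)² + (6.9−7)² + (1.8−7)² + (2.9−7)² = 69.43.
The Normal likelihood contributes (σ²)^(−n/2) exp(−SS/(2σ²)), so the posterior is Inverse-Gamma(α + n/2, β + SS/2) = Inverse-Gamma(9, 47.715).
The mode of Inverse-Gamma(a, b) is b/(a+1) = 47.715/10 ≈ 4.7715.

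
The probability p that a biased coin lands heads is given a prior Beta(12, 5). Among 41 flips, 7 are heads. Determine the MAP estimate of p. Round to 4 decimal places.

p̂_MAP = 0.3214

Prior: Beta(12, 5).
Data: 7 successes in 41 trials. The binomial likelihood contributes p^7(1−p)^34, so the posterior is Beta(12+7, 5+34) = Beta(19, 39).
For Beta(a, b) with a, b > 1 the mode is (a−1)/(a+b−2) = 18/56 ≈ 0.3214.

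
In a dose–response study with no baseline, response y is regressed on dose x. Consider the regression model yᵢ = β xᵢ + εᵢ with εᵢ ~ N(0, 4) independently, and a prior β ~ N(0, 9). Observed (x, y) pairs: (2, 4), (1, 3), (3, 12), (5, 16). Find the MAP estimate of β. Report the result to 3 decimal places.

β̂_MAP = 3.220

log p(β | y) = −Σ(yᵢ − βxᵢ)²/(2·4) − β²/(2·9) + const.
Setting the derivative to zero: Σxᵢ(yᵢ − βxᵢ)/4 − β/9 = 0, so β = Σxᵢyᵢ / (Σxᵢ² + σ²/τ²).
Σxᵢyᵢ = 2·4 + 1·3 + 3·12 + 5·16 = 127; Σxᵢ² = 39; σ²/τ² = 4/9.
β̂_MAP = 127 / (39 + 4/9) = 127/(355/9) = 1143/355 ≈ 3.220.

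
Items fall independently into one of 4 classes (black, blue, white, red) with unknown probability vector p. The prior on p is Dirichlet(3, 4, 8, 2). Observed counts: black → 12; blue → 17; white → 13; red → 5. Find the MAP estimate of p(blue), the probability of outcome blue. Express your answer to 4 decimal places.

The posterior is Dirichlet(αᵢ + nᵢ) = Dirichlet(15, 21, 21, 7).
For a Dirichlet(a₁,…,a_K) with all aᵢ > 1, the mode has j-th component (aⱼ − 1)/(Σaᵢ − K).
Here Σaᵢ = 64 and K = 4, so p(blue) = (21 − 1)/(64 − 4) = 20/60 ≈ 0.3333.

MAP estimate of p(blue) = 0.3333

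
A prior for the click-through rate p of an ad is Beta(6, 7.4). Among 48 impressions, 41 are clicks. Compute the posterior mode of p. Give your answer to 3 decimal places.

Prior: Beta(6, 7.4).
Data: 41 successes in 48 trials. The binomial likelihood contributes p^41(1−p)^7, so the posterior is Beta(6+41, 7.4+7) = Beta(47, 14.4).
For Beta(a, b) with a, b > 1 the mode is (a−1)/(a+b−2) = 46/59.4 ≈ 0.774.

p̂_MAP = 0.774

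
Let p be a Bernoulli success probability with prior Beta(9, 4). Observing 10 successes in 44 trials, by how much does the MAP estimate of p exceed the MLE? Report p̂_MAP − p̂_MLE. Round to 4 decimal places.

MAP − MLE = 0.1000

Posterior is Beta(19, 38); MAP = (19−1)/(57−2) = 18/55 ≈ 0.32727.
MLE ignores the prior: p̂_MLE = k/n = 10/44 ≈ 0.22727.
Difference = 18/55 − 10/44 = 1/10 ≈ 0.1000.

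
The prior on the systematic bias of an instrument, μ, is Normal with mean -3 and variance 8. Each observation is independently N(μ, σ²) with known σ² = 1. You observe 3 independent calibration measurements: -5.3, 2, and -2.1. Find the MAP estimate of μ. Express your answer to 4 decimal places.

μ̂_MAP = -1.8480

n = 3; x̄ = ((-5.3) + 2 + (-2.1))/3 = -5.4/3 = -1.8.
For a Normal prior and Normal likelihood with known variance, the posterior is Normal; its mode equals its mean, the precision-weighted average.
Prior precision 1/σ₀² = 1/8 = 0.125; data precision n/σ² = 3/1 = 3.
μ̂ = (0.125·(-3) + 3·(-1.8)) / (0.125 + 3) = (-5.775)/3.125 = -1.8480.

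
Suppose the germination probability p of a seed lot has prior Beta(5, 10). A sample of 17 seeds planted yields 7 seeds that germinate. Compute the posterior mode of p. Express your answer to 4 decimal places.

Prior: Beta(5, 10).
Data: 7 successes in 17 trials. The binomial likelihood contributes p^7(1−p)^10, so the posterior is Beta(5+7, 10+10) = Beta(12, 20).
For Beta(a, b) with a, b > 1 the mode is (a−1)/(a+b−2) = 11/30 ≈ 0.3667.

p̂_MAP = 0.3667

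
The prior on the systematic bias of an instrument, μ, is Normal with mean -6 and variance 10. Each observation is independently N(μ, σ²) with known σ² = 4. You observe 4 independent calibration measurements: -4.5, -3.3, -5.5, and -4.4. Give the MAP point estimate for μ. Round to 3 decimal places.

n = 4; x̄ = ((-4.5) + (-3.3) + (-5.5) + (-4.4))/4 = -17.7/4 = -4.425.
For a Normal prior and Normal likelihood with known variance, the posterior is Normal; its mode equals its mean, the precision-weighted average.
Prior precision 1/σ₀² = 1/10 = 0.1; data precision n/σ² = 4/4 = 1.
μ̂ = (0.1·(-6) + 1·(-4.425)) / (0.1 + 1) = (-5.025)/1.1 = -201/44 ≈ -4.568.

μ̂_MAP = -4.568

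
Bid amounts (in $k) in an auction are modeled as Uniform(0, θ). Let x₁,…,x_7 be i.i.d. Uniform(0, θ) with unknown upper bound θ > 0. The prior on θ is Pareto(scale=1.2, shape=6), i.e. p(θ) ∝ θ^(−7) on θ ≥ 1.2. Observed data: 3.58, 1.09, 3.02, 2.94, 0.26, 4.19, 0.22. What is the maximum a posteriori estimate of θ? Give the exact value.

θ̂_MAP = 4.19

The Uniform(0, θ) likelihood is θ^(−n) for θ ≥ max(xᵢ), zero otherwise. Here max(xᵢ) = 4.19.
Posterior ∝ θ^(−7) · θ^(−7) = θ^(−14) on θ ≥ max(1.2, 4.19) = 4.19.
This density is strictly decreasing in θ, so the posterior mode lies at the lower boundary of the support.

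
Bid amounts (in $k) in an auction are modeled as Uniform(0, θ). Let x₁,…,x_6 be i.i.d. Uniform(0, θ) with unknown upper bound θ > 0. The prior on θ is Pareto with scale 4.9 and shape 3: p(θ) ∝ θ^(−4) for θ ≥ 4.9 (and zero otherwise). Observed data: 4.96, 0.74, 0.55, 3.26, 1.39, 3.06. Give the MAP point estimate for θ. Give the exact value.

θ̂_MAP = 4.96

The Uniform(0, θ) likelihood is θ^(−n) for θ ≥ max(xᵢ), zero otherwise. Here max(xᵢ) = 4.96.
Posterior ∝ θ^(−4) · θ^(−6) = θ^(−10) on θ ≥ max(4.9, 4.96) = 4.96.
This density is strictly decreasing in θ, so the posterior mode lies at the lower boundary of the support.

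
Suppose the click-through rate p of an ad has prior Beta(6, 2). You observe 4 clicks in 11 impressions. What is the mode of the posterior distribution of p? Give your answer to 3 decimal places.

Prior: Beta(6, 2).
Data: 4 successes in 11 trials. The binomial likelihood contributes p^4(1−p)^7, so the posterior is Beta(6+4, 2+7) = Beta(10, 9).
For Beta(a, b) with a, b > 1 the mode is (a−1)/(a+b−2) = 9/17 ≈ 0.529.

p̂_MAP = 0.529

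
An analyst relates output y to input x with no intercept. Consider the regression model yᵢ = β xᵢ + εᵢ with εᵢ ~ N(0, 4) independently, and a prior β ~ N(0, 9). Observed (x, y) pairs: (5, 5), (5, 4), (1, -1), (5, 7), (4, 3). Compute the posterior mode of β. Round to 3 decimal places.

log p(β | y) = −Σ(yᵢ − βxᵢ)²/(2·4) − β²/(2·9) + const.
Setting the derivative to zero: Σxᵢ(yᵢ − βxᵢ)/4 − β/9 = 0, so β = Σxᵢyᵢ / (Σxᵢ² + σ²/τ²).
Σxᵢyᵢ = 5·5 + 5·4 + 1·(-1) + 5·7 + 4·3 = 91; Σxᵢ² = 92; σ²/τ² = 4/9.
β̂_MAP = 91 / (92 + 4/9) = 91/(832/9) = 63/64 ≈ 0.984.

β̂_MAP = 0.984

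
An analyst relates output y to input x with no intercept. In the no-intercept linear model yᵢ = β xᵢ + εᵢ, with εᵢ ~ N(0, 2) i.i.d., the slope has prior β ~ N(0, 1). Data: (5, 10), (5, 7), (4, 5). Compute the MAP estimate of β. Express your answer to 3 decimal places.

β̂_MAP = 1.544

log p(β | y) = −Σ(yᵢ − βxᵢ)²/(2·2) − β²/(2·1) + const.
Setting the derivative to zero: Σxᵢ(yᵢ − βxᵢ)/2 − β/1 = 0, so β = Σxᵢyᵢ / (Σxᵢ² + σ²/τ²).
Σxᵢyᵢ = 5·10 + 5·7 + 4·5 = 105; Σxᵢ² = 66; σ²/τ² = 2.
β̂_MAP = 105 / (66 + 2) = 105/68 ≈ 1.544.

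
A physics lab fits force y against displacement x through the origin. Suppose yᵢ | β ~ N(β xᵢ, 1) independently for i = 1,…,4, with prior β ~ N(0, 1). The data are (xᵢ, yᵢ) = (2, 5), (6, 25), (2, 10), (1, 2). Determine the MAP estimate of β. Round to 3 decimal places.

β̂_MAP = 3.957

log p(β | y) = −Σ(yᵢ − βxᵢ)²/(2·1) − β²/(2·1) + const.
Setting the derivative to zero: Σxᵢ(yᵢ − βxᵢ)/1 − β/1 = 0, so β = Σxᵢyᵢ / (Σxᵢ² + σ²/τ²).
Σxᵢyᵢ = 2·5 + 6·25 + 2·10 + 1·2 = 182; Σxᵢ² = 45; σ²/τ² = 1.
β̂_MAP = 182 / (45 + 1) = 182/46 ≈ 3.957.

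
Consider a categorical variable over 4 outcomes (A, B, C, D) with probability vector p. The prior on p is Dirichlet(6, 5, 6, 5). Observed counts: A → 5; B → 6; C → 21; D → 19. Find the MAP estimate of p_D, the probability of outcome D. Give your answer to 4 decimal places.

The posterior is Dirichlet(αᵢ + nᵢ) = Dirichlet(11, 11, 27, 24).
For a Dirichlet(a₁,…,a_K) with all aᵢ > 1, the mode has j-th component (aⱼ − 1)/(Σaᵢ − K).
Here Σaᵢ = 73 and K = 4, so p_D = (24 − 1)/(73 − 4) = 23/69 ≈ 0.3333.

MAP estimate of p_D = 0.3333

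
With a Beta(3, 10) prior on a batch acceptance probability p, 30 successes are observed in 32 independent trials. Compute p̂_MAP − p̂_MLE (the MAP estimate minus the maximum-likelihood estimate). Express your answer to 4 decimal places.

Posterior is Beta(33, 12); MAP = (33−1)/(45−2) = 32/43 ≈ 0.74419.
MLE ignores the prior: p̂_MLE = k/n = 30/32 ≈ 0.93750.
Difference = 32/43 − 30/32 = -133/688 ≈ -0.1933.

MAP − MLE = -0.1933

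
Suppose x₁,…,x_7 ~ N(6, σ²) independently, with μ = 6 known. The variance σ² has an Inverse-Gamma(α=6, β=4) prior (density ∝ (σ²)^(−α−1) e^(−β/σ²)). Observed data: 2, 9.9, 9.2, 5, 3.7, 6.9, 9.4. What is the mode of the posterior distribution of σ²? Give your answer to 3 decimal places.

σ̂²_MAP = 3.243

Sum of squared deviations about the known mean: SS = (2−6)² + (9.9−6)² + (9.2−6)² + (5−6)² + (3.7−6)² + (6.9−6)² + (9.4−6)² = 60.11.
The Normal likelihood contributes (σ²)^(−n/2) exp(−SS/(2σ²)), so the posterior is Inverse-Gamma(α + n/2, β + SS/2) = Inverse-Gamma(9.5, 34.055).
The mode of Inverse-Gamma(a, b) is b/(a+1) = 34.055/10.5 ≈ 3.243.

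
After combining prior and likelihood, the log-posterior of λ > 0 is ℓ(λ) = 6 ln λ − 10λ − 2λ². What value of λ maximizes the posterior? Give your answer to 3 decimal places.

ℓ'(λ) = 6/λ − 10 − 4λ. Setting this to zero and multiplying by λ: 4λ² + 10λ − 6 = 0.
λ = (−10 + √(10² + 4·4·6)) / (2·4) = (−10 + √196) / 8 = (−10 + 14)/8 = 1/2.
ℓ''(λ) = −6/λ² − 4 < 0, confirming a maximum.

λ̂_MAP = 0.500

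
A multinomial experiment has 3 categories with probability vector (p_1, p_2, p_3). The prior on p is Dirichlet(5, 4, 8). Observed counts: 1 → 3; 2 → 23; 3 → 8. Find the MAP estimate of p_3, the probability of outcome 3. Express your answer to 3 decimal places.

The posterior is Dirichlet(αᵢ + nᵢ) = Dirichlet(8, 27, 16).
For a Dirichlet(a₁,…,a_K) with all aᵢ > 1, the mode has j-th component (aⱼ − 1)/(Σaᵢ − K).
Here Σaᵢ = 51 and K = 3, so p_3 = (16 − 1)/(51 − 3) = 15/48 ≈ 0.313.

MAP estimate: 0.313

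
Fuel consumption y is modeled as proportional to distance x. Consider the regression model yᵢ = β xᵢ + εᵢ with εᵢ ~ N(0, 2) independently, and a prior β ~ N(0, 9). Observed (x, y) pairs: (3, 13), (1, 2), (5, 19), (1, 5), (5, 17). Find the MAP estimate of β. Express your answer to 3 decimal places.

β̂_MAP = 3.691

log p(β | y) = −Σ(yᵢ − βxᵢ)²/(2·2) − β²/(2·9) + const.
Setting the derivative to zero: Σxᵢ(yᵢ − βxᵢ)/2 − β/9 = 0, so β = Σxᵢyᵢ / (Σxᵢ² + σ²/τ²).
Σxᵢyᵢ = 3·13 + 1·2 + 5·19 + 1·5 + 5·17 = 226; Σxᵢ² = 61; σ²/τ² = 2/9.
β̂_MAP = 226 / (61 + 2/9) = 226/(551/9) = 2034/551 ≈ 3.691.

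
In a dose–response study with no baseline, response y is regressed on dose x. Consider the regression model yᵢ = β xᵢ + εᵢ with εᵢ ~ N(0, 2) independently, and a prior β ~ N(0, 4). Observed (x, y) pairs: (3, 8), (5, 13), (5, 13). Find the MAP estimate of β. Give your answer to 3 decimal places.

β̂_MAP = 2.588

log p(β | y) = −Σ(yᵢ − βxᵢ)²/(2·2) − β²/(2·4) + const.
Setting the derivative to zero: Σxᵢ(yᵢ − βxᵢ)/2 − β/4 = 0, so β = Σxᵢyᵢ / (Σxᵢ² + σ²/τ²).
Σxᵢyᵢ = 3·8 + 5·13 + 5·13 = 154; Σxᵢ² = 59; σ²/τ² = 0.5.
β̂_MAP = 154 / (59 + 0.5) = 154/59.5 ≈ 2.588.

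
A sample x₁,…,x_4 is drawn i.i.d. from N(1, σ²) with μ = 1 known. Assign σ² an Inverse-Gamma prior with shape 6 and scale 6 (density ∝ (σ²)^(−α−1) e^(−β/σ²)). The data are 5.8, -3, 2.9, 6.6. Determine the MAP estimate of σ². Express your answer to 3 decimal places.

Sum of squared deviations about the known mean: SS = (5.8−1)² + (-3−1)² + (2.9−1)² + (6.6−1)² = 74.01.
The Normal likelihood contributes (σ²)^(−n/2) exp(−SS/(2σ²)), so the posterior is Inverse-Gamma(α + n/2, β + SS/2) = Inverse-Gamma(8, 43.005).
The mode of Inverse-Gamma(a, b) is b/(a+1) = 43.005/9 ≈ 4.778.

σ̂²_MAP = 4.778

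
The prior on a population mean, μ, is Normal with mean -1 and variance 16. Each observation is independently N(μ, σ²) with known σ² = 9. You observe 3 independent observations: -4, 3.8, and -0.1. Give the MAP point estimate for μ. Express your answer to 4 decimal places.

μ̂_MAP = -0.2421

n = 3; x̄ = ((-4) + 3.8 + (-0.1))/3 = -0.3/3 = -0.1.
For a Normal prior and Normal likelihood with known variance, the posterior is Normal; its mode equals its mean, the precision-weighted average.
Prior precision 1/σ₀² = 1/16 = 0.0625; data precision n/σ² = 3/9 = 1/3.
μ̂ = (0.0625·(-1) + (1/3)·(-0.1)) / (0.0625 + 1/3) = (-23/240)/(19/48) = -23/95 ≈ -0.2421.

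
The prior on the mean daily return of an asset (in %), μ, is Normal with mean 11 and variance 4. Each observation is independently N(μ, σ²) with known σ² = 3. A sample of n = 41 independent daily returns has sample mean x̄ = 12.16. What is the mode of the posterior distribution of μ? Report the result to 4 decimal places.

n = 41, x̄ = 12.16.
For a Normal prior and Normal likelihood with known variance, the posterior is Normal; its mode equals its mean, the precision-weighted average.
Prior precision 1/σ₀² = 1/4 = 0.25; data precision n/σ² = 41/3.
μ̂ = (0.25·11 + (41/3)·12.16) / (0.25 + 41/3) = (50681/300)/(167/12) = 50681/4175 ≈ 12.1392.

μ̂_MAP = 12.1392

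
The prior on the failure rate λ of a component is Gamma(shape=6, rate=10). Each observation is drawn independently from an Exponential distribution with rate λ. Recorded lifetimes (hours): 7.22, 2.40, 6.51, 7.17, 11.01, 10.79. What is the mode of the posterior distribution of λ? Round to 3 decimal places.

λ̂_MAP = 0.200

The Exponential(rate=λ) likelihood is ∝ λ^n e^(−λΣtᵢ). Here n = 6 and Σtᵢ = 7.22 + 2.40 + 6.51 + 7.17 + 11.01 + 10.79 = 45.10.
Posterior ∝ λ^5e^(−10λ) · λ^6e^(−45.10λ) = λ^11e^(−55.10λ), i.e. Gamma(12, 55.10).
Mode = (a−1)/b = 11/55.10 ≈ 0.200.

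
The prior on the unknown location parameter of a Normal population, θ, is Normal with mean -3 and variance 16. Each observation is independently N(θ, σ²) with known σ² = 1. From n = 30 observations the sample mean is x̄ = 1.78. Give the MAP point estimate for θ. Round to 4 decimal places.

n = 30, x̄ = 1.78.
For a Normal prior and Normal likelihood with known variance, the posterior is Normal; its mode equals its mean, the precision-weighted average.
Prior precision 1/σ₀² = 1/16 = 0.0625; data precision n/σ² = 30/1 = 30.
θ̂ = (0.0625·(-3) + 30·1.78) / (0.0625 + 30) = 53.2125/30.0625 = 4257/2405 ≈ 1.7701.

θ̂_MAP = 1.7701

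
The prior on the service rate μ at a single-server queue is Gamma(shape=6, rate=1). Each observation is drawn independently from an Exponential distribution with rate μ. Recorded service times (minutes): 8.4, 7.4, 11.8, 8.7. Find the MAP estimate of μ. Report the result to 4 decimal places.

μ̂_MAP = 0.2413

The Exponential(rate=μ) likelihood is ∝ μ^n e^(−μΣtᵢ). Here n = 4 and Σtᵢ = 8.4 + 7.4 + 11.8 + 8.7 = 36.3.
Posterior ∝ μ^5e^(−1μ) · μ^4e^(−36.3μ) = μ^9e^(−37.3μ), i.e. Gamma(10, 37.3).
Mode = (a−1)/b = 9/37.3 ≈ 0.2413.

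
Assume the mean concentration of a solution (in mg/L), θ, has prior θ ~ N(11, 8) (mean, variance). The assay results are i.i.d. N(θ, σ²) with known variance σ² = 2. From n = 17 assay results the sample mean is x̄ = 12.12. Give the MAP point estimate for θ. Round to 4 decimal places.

n = 17, x̄ = 12.12.
For a Normal prior and Normal likelihood with known variance, the posterior is Normal; its mode equals its mean, the precision-weighted average.
Prior precision 1/σ₀² = 1/8 = 0.125; data precision n/σ² = 17/2 = 8.5.
θ̂ = (0.125·11 + 8.5·12.12) / (0.125 + 8.5) = 104.395/8.625 = 20879/1725 ≈ 12.1038.

θ̂_MAP = 12.1038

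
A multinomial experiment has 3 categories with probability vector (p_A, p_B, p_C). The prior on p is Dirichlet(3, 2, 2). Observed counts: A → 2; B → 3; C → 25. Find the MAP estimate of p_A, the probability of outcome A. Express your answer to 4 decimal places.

MAP estimate of p_A = 0.1176

The posterior is Dirichlet(αᵢ + nᵢ) = Dirichlet(5, 5, 27).
For a Dirichlet(a₁,…,a_K) with all aᵢ > 1, the mode has j-th component (aⱼ − 1)/(Σaᵢ − K).
Here Σaᵢ = 37 and K = 3, so p_A = (5 − 1)/(37 − 3) = 4/34 ≈ 0.1176.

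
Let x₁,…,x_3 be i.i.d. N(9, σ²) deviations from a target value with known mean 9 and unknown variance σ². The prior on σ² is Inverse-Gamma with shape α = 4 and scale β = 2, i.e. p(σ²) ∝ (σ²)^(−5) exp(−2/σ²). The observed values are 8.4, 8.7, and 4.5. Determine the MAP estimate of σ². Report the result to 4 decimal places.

Sum of squared deviations about the known mean: SS = (8.4−9)² + (8.7−9)² + (4.5−9)² = 20.7.
The Normal likelihood contributes (σ²)^(−n/2) exp(−SS/(2σ²)), so the posterior is Inverse-Gamma(α + n/2, β + SS/2) = Inverse-Gamma(5.5, 12.35).
The mode of Inverse-Gamma(a, b) is b/(a+1) = 12.35/6.5 ≈ 1.9000.

σ̂²_MAP = 1.9000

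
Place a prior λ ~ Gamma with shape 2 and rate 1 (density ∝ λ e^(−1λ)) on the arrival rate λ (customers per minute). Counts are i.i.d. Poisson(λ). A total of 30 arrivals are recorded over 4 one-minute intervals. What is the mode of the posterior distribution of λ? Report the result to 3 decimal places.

Σxᵢ = 30, n = 4.
Posterior ∝ λe^(−1λ) · λ^30e^(−4λ) = λ^31e^(−5λ), i.e. Gamma(shape=32, rate=5).
The mode of a Gamma(a, b) with a ≥ 1 (shape–rate) is (a−1)/b = 31/5 ≈ 6.200.

λ̂_MAP = 6.200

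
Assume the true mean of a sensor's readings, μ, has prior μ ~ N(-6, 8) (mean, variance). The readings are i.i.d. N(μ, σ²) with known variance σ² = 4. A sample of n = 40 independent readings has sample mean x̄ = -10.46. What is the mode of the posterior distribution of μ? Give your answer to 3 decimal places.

n = 40, x̄ = -10.46.
For a Normal prior and Normal likelihood with known variance, the posterior is Normal; its mode equals its mean, the precision-weighted average.
Prior precision 1/σ₀² = 1/8 = 0.125; data precision n/σ² = 40/4 = 10.
μ̂ = (0.125·(-6) + 10·(-10.46)) / (0.125 + 10) = (-105.35)/10.125 = -4214/405 ≈ -10.405.

μ̂_MAP = -10.405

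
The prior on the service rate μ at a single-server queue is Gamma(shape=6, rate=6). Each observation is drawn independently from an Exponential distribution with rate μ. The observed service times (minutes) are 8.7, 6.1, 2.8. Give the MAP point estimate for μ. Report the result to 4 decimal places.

μ̂_MAP = 0.3390

The Exponential(rate=μ) likelihood is ∝ μ^n e^(−μΣtᵢ). Here n = 3 and Σtᵢ = 8.7 + 6.1 + 2.8 = 17.6.
Posterior ∝ μ^5e^(−6μ) · μ^3e^(−17.6μ) = μ^8e^(−23.6μ), i.e. Gamma(9, 23.6).
Mode = (a−1)/b = 8/23.6 ≈ 0.3390.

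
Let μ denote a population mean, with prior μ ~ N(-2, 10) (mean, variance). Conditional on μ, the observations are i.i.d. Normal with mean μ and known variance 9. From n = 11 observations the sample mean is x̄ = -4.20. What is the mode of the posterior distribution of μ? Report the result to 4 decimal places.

μ̂_MAP = -4.0336

n = 11, x̄ = -4.20.
For a Normal prior and Normal likelihood with known variance, the posterior is Normal; its mode equals its mean, the precision-weighted average.
Prior precision 1/σ₀² = 1/10 = 0.1; data precision n/σ² = 11/9.
μ̂ = (0.1·(-2) + (11/9)·(-4.2)) / (0.1 + 11/9) = (-16/3)/(119/90) = -480/119 ≈ -4.0336.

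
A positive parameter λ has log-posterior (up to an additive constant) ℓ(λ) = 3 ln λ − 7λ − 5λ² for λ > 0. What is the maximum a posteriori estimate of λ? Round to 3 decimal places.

λ̂_MAP = 0.300

ℓ'(λ) = 3/λ − 7 − 10λ. Setting this to zero and multiplying by λ: 10λ² + 7λ − 3 = 0.
λ = (−7 + √(7² + 4·10·3)) / (2·10) = (−7 + √169) / 20 = (−7 + 13)/20 = 3/10.
ℓ''(λ) = −3/λ² − 10 < 0, confirming a maximum.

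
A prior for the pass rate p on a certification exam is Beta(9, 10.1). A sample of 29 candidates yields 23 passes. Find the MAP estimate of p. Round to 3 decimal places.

p̂_MAP = 0.672

Prior: Beta(9, 10.1).
Data: 23 successes in 29 trials. The binomial likelihood contributes p^23(1−p)^6, so the posterior is Beta(9+23, 10.1+6) = Beta(32, 16.1).
For Beta(a, b) with a, b > 1 the mode is (a−1)/(a+b−2) = 31/46.1 ≈ 0.672.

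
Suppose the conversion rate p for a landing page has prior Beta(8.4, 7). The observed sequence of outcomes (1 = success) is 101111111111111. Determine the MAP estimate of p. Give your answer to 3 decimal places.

Prior: Beta(8.4, 7).
Data: 14 successes in 15 trials (from the sequence). The binomial likelihood contributes p^14(1−p)^1, so the posterior is Beta(8.4+14, 7+1) = Beta(22.4, 8).
For Beta(a, b) with a, b > 1 the mode is (a−1)/(a+b−2) = 21.4/28.4 ≈ 0.754.

p̂_MAP = 0.754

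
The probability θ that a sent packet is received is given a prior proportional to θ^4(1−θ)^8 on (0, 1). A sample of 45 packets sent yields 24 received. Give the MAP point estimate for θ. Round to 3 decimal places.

The prior density ∝ θ^4(1−θ)^8 is the kernel of Beta(5, 9).
Data: 24 successes in 45 trials. The binomial likelihood contributes θ^24(1−θ)^21, so the posterior is Beta(5+24, 9+21) = Beta(29, 30).
For Beta(a, b) with a, b > 1 the mode is (a−1)/(a+b−2) = 28/57 ≈ 0.491.

θ̂_MAP = 0.491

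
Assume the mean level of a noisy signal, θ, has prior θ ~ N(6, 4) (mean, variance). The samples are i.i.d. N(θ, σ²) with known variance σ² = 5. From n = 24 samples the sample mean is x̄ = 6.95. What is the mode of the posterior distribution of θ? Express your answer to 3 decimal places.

θ̂_MAP = 6.903

n = 24, x̄ = 6.95.
For a Normal prior and Normal likelihood with known variance, the posterior is Normal; its mode equals its mean, the precision-weighted average.
Prior precision 1/σ₀² = 1/4 = 0.25; data precision n/σ² = 24/5 = 4.8.
θ̂ = (0.25·6 + 4.8·6.95) / (0.25 + 4.8) = 34.86/5.05 = 3486/505 ≈ 6.903.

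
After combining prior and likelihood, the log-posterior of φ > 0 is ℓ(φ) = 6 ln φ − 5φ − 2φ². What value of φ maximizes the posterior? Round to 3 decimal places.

ℓ'(φ) = 6/φ − 5 − 4φ. Setting this to zero and multiplying by φ: 4φ² + 5φ − 6 = 0.
φ = (−5 + √(5² + 4·4·6)) / (2·4) = (−5 + √121) / 8 = (−5 + 11)/8 = 3/4.
ℓ''(φ) = −6/φ² − 4 < 0, confirming a maximum.

φ̂_MAP = 0.750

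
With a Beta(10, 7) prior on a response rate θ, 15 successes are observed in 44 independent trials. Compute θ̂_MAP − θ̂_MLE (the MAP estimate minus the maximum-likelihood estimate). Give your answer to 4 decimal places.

MAP − MLE = 0.0659

Posterior is Beta(25, 36); MAP = (25−1)/(61−2) = 24/59 ≈ 0.40678.
MLE ignores the prior: θ̂_MLE = k/n = 15/44 ≈ 0.34091.
Difference = 24/59 − 15/44 = 171/2596 ≈ 0.0659.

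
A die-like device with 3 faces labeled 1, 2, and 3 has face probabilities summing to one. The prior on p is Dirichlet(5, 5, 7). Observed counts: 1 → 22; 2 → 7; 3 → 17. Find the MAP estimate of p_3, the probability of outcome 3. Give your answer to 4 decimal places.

The posterior is Dirichlet(αᵢ + nᵢ) = Dirichlet(27, 12, 24).
For a Dirichlet(a₁,…,a_K) with all aᵢ > 1, the mode has j-th component (aⱼ − 1)/(Σaᵢ − K).
Here Σaᵢ = 63 and K = 3, so p_3 = (24 − 1)/(63 − 3) = 23/60 ≈ 0.3833.

MAP estimate: 0.3833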